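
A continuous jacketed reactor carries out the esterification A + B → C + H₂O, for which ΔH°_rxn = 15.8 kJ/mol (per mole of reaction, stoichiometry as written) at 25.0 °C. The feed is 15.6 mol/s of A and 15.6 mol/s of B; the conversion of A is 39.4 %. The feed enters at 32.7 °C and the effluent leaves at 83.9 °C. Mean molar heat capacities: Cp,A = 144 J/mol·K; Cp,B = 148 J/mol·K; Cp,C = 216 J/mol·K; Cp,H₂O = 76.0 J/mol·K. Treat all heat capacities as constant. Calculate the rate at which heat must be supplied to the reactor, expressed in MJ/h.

Q_in = 1190 MJ/h

Extent of reaction ξ = 0.394 × 15.6 = 6.1464 mol/s
Reaction term: ξ·ΔH°_rxn = 6.1464 × 15.8 = 97.113 kJ/s
Sensible, feed 32.7→25 °C: -35.075 kJ/s
Outlet flows (mol/s): A 9.4536, B 9.4536, C 6.1464, H₂O 6.1464
Sensible, products 25→83.9 °C: 268.3 kJ/s
Q = ΔH = 330.34 kJ/s = 330.34 kW
Heat supplied = 1189.2 MJ/h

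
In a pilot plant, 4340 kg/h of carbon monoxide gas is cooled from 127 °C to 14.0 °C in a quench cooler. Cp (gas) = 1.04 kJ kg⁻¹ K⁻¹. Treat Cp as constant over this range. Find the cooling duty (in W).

Q = ṁ·Cp·ΔT = 4340 × 1.04 × (14.0 − 127) = -510040 kJ/h
Converting: 510040 / 3600 s = 141.68 kW
Cooling duty = 141680 W

Q_c = 142000 W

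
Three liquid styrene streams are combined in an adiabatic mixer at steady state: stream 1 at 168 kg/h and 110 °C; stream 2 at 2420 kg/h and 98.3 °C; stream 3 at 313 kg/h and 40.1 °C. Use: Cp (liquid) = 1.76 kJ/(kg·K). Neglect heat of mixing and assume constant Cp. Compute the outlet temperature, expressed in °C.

T_out = 92.7 °C

Energy balance with Q = 0: Σ ṁᵢCp,ᵢ(T_out − Tᵢ) = 0
Σ ṁᵢCp,ᵢTᵢ = 168×1.76×110 + 2420×1.76×98.3 + 313×1.76×40.1 = 473290
Σ ṁᵢCp,ᵢ = 168×1.76 + 2420×1.76 + 313×1.76 = 5105.8
T_out = 473290 / 5105.8 = 92.698 °C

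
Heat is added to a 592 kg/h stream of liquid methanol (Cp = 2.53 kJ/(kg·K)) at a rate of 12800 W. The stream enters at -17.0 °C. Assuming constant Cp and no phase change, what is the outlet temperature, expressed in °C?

T_out = 13.8 °C

Q = 12800 W = 46080 kJ/h
ΔT = Q/(ṁ·Cp) = 46080/(592×2.53) = 30.766 K
T_out = -17.0 + 30.766 = 13.766 °C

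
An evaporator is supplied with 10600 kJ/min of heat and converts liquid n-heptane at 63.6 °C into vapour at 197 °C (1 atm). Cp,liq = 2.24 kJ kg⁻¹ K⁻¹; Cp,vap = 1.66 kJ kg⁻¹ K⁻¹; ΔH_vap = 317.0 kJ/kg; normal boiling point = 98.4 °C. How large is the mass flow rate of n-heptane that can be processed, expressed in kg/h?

ṁ = 1140 kg/h

Δh = 2.24×(98.4−63.6) + 317.0 + 1.66×(197−98.4) = 558.63 kJ/kg
Q = 10600 kJ/min = 176.67 kJ/s = 636000 kJ/h
ṁ = Q/Δh = 636000 / 558.63 = 1138.5 kg/h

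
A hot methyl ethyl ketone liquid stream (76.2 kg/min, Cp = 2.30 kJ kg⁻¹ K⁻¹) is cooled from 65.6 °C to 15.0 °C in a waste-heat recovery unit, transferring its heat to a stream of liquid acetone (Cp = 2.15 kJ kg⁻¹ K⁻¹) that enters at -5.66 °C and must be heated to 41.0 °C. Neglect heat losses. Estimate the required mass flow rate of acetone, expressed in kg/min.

ṁ_c = 88.4 kg/min

Heat released by hot stream: Q = 76.2 × 2.30 × (65.6 − 15.0) = 8868.2 kJ/min
Energy balance on cold side (adiabatic exchanger): Q = ṁ_c·Cp_c·(T_c,out − T_c,in)
ṁ_c = 8868.2 / [2.15 × (41.0 − -5.66)] = 88.4 kg/min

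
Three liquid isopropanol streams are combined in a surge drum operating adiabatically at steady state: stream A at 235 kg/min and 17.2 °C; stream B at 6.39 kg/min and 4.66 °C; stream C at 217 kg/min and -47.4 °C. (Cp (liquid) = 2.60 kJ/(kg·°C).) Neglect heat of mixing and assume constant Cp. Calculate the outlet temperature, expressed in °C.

Energy balance with Q = 0: Σ ṁᵢCp,ᵢ(T_out − Tᵢ) = 0
Σ ṁᵢCp,ᵢTᵢ = 235×2.60×17.2 + 6.39×2.60×4.66 + 217×2.60×-47.4 = -16156
Σ ṁᵢCp,ᵢ = 235×2.60 + 6.39×2.60 + 217×2.60 = 1191.8
T_out = -16156 / 1191.8 = -13.556 °C

T_out = -13.6 °C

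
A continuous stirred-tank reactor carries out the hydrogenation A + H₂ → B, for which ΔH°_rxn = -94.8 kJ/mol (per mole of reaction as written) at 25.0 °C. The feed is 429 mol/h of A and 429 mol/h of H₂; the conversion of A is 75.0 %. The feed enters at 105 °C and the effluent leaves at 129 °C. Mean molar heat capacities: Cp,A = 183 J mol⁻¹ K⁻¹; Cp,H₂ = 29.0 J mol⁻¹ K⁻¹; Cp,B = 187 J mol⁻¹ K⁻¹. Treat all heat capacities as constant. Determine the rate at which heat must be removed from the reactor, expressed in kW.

Q_out = 8.10 kW

Extent of reaction ξ = 0.750 × 429 = 321.75 mol/h
Reaction term: ξ·ΔH°_rxn = 321.75 × -94.8 = -30502 kJ/h
Sensible, feed 105→25 °C: -7275.8 kJ/h
Outlet flows (mol/h): A 107.25, H₂ 107.25, B 321.75
Sensible, products 25→129 °C: 8622 kJ/h
Q = ΔH = -29156 kJ/h = -8.0988 kW
Heat removed = 8.0988 kW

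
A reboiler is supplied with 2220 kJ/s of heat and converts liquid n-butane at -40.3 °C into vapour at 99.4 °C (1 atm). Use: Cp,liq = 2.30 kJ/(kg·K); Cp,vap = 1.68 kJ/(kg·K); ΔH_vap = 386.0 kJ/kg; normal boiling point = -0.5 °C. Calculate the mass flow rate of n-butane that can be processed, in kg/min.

ṁ = 206 kg/min

Δh = 2.30×(-0.5−-40.3) + 386.0 + 1.68×(99.4−-0.5) = 645.37 kJ/kg
Q = 2220 kJ/s = 2220 kJ/s = 133200 kJ/min
ṁ = Q/Δh = 133200 / 645.37 = 206.39 kg/min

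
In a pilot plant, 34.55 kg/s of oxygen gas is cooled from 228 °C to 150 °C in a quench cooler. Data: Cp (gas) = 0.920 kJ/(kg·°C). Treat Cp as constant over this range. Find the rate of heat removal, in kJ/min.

Q_c = 149000 kJ/min

Q = ṁ·Cp·ΔT = 34.55 × 0.920 × (150 − 228) = -2479.3 kJ/s
Cooling duty = 148760 kJ/min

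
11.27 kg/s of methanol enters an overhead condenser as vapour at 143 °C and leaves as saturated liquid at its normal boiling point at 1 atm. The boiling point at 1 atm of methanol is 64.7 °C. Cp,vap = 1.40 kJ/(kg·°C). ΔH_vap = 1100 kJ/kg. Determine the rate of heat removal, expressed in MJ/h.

Q_c = 49100 MJ/h

vapour 143→64.7 °C: -109.62 kJ/kg
condensation at 64.7 °C: -1100 kJ/kg
Δh = -109.62 + -1100 = -1209.6 kJ/kg
Q = ṁ·Δh = 11.27 kg/s × -1209.6 kJ/kg = -13632 kJ/s
|Q| = 13632 kW = 49077 MJ/h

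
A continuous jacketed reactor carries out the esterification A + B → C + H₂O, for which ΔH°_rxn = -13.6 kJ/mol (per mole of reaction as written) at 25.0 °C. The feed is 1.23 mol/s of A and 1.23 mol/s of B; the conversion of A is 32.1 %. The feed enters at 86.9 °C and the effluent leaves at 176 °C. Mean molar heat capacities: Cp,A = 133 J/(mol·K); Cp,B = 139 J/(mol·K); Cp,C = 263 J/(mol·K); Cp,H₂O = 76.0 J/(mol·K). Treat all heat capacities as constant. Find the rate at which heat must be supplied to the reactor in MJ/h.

Extent of reaction ξ = 0.321 × 1.23 = 0.39483 mol/s
Reaction term: ξ·ΔH°_rxn = 0.39483 × -13.6 = -5.3697 kJ/s
Sensible, feed 86.9→25 °C: -20.709 kJ/s
Outlet flows (mol/s): A 0.83517, B 0.83517, C 0.39483, H₂O 0.39483
Sensible, products 25→176 °C: 54.513 kJ/s
Q = ΔH = 28.434 kJ/s = 28.434 kW
Heat supplied = 102.36 MJ/h

Q_in = 102 MJ/h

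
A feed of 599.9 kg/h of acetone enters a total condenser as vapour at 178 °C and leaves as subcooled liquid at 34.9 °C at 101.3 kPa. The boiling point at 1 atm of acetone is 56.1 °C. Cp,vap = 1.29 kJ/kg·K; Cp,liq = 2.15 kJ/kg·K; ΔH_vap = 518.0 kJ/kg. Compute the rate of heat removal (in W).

Q_c = 120000 W

vapour 178→56.1 °C: -157.25 kJ/kg
condensation at 56.1 °C: -518 kJ/kg
liquid 56.1→34.9 °C: -45.58 kJ/kg
Δh = -157.25 + -518 + -45.58 = -720.83 kJ/kg
Q = ṁ·Δh = 599.9 kg/h × -720.83 kJ/kg = -432430 kJ/h
|Q| = 120.12 kW = 120120 W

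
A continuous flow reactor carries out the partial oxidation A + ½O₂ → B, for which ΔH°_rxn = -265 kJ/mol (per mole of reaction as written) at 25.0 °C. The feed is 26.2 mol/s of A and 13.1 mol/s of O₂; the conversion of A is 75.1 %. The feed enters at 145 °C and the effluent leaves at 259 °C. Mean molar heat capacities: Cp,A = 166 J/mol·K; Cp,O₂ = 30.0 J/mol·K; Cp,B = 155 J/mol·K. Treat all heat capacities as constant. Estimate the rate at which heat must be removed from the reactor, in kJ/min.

Q_out = 288000 kJ/min

Extent of reaction ξ = 0.751 × 26.2 = 19.676 mol/s
Reaction term: ξ·ΔH°_rxn = 19.676 × -265 = -5214.2 kJ/s
Sensible, feed 145→25 °C: -569.06 kJ/s
Outlet flows (mol/s): A 6.5238, O₂ 3.2619, B 19.676
Sensible, products 25→259 °C: 989.96 kJ/s
Q = ΔH = -4793.3 kJ/s = -4793.3 kW
Heat removed = 287600 kJ/min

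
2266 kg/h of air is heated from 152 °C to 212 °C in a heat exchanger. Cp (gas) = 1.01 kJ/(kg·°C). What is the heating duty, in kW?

Q = ṁ·Cp·ΔT = 2266 × 1.01 × (212 − 152) = 137320 kJ/h
Converting: 137320 / 3600 s = 38.144 kW

Q = 38.1 kW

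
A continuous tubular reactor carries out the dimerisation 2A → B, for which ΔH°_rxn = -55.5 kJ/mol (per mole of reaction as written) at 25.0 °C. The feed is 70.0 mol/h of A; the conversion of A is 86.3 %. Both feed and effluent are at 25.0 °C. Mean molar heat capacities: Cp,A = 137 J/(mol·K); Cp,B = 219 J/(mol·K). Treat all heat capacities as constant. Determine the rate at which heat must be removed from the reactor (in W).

Q_out = 466 W

Extent of reaction ξ = 0.863 × 70.0 / 2 = 30.205 mol/h
Reaction term: ξ·ΔH°_rxn = 30.205 × -55.5 = -1676.4 kJ/h
Q = ΔH = -1676.4 kJ/h = -0.46566 kW
Heat removed = 465.66 W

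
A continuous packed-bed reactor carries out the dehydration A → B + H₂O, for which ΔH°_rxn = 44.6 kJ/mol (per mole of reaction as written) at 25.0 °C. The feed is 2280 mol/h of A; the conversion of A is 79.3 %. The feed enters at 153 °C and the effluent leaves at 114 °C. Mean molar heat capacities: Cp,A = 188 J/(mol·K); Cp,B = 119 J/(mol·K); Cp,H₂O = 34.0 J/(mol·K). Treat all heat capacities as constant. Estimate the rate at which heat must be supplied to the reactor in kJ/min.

Extent of reaction ξ = 0.793 × 2280 = 1808 mol/h
Reaction term: ξ·ΔH°_rxn = 1808 × 44.6 = 80639 kJ/h
Sensible, feed 153→25 °C: -54866 kJ/h
Outlet flows (mol/h): A 471.96, B 1808, H₂O 1808
Sensible, products 25→114 °C: 32517 kJ/h
Q = ΔH = 58290 kJ/h = 16.192 kW
Heat supplied = 971.49 kJ/min

Q_in = 971 kJ/min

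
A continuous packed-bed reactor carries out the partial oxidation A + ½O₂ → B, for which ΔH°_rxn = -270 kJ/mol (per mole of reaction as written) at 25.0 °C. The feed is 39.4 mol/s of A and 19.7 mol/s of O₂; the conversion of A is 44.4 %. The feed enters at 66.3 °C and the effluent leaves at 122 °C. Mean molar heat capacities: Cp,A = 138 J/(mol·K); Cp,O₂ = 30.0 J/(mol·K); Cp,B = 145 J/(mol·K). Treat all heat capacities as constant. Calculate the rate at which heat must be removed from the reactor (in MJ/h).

Extent of reaction ξ = 0.444 × 39.4 = 17.494 mol/s
Reaction term: ξ·ΔH°_rxn = 17.494 × -270 = -4723.3 kJ/s
Sensible, feed 66.3→25 °C: -248.96 kJ/s
Outlet flows (mol/s): A 21.906, O₂ 10.953, B 17.494
Sensible, products 25→122 °C: 571.16 kJ/s
Q = ΔH = -4401.1 kJ/s = -4401.1 kW
Heat removed = 15844 MJ/h

Q_out = 15800 MJ/h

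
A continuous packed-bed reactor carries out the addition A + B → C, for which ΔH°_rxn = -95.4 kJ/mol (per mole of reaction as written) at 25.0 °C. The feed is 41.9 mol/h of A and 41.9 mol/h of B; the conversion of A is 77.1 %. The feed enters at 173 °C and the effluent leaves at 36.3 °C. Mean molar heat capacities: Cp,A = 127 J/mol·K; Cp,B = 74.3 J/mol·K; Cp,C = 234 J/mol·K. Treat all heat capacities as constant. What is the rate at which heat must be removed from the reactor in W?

Extent of reaction ξ = 0.771 × 41.9 = 32.305 mol/h
Reaction term: ξ·ΔH°_rxn = 32.305 × -95.4 = -3081.9 kJ/h
Sensible, feed 173→25 °C: -1248.3 kJ/h
Outlet flows (mol/h): A 9.5951, B 9.5951, C 32.305
Sensible, products 25→36.3 °C: 107.25 kJ/h
Q = ΔH = -4222.9 kJ/h = -1.173 kW
Heat removed = 1173 W

Q_out = 1170 W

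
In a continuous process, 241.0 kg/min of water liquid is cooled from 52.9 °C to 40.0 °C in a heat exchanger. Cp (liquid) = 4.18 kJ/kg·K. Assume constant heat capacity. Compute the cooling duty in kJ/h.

Q_c = 780000 kJ/h

Q = ṁ·Cp·ΔT = 241.0 × 4.18 × (40.0 − 52.9) = -12995 kJ/min
Converting: 12995 / 60 s = 216.59 kW
Cooling duty = 779710 kJ/h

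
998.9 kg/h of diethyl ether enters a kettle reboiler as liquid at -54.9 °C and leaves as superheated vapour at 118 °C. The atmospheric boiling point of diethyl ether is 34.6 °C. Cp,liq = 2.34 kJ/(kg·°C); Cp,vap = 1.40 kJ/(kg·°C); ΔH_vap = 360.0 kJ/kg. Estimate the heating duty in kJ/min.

Q = 11400 kJ/min

liquid -54.9→34.6 °C: 209.43 kJ/kg
vaporisation at 34.6 °C: 360 kJ/kg
vapour 34.6→118 °C: 116.76 kJ/kg
Δh = 209.43 + 360 + 116.76 = 686.19 kJ/kg
Q = ṁ·Δh = 998.9 kg/h × 686.19 kJ/kg = 685440 kJ/h
|Q| = 190.4 kW = 11424 kJ/min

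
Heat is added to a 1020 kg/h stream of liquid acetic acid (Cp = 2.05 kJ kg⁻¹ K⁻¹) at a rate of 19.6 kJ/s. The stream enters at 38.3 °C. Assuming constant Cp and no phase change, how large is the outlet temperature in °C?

T_out = 72.0 °C

Q = 19.6 kJ/s = 70560 kJ/h
ΔT = Q/(ṁ·Cp) = 70560/(1020×2.05) = 33.745 K
T_out = 38.3 + 33.745 = 72.045 °C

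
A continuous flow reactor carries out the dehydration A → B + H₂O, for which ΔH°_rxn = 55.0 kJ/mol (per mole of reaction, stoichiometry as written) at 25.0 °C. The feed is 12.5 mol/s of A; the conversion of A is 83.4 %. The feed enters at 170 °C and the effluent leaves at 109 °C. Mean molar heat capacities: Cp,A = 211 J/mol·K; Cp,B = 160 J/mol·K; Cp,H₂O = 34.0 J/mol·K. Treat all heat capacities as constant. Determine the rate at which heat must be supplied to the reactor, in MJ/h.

Q_in = 1430 MJ/h

Extent of reaction ξ = 0.834 × 12.5 = 10.425 mol/s
Reaction term: ξ·ΔH°_rxn = 10.425 × 55.0 = 573.37 kJ/s
Sensible, feed 170→25 °C: -382.44 kJ/s
Outlet flows (mol/s): A 2.075, B 10.425, H₂O 10.425
Sensible, products 25→109 °C: 206.66 kJ/s
Q = ΔH = 397.6 kJ/s = 397.6 kW
Heat supplied = 1431.4 MJ/h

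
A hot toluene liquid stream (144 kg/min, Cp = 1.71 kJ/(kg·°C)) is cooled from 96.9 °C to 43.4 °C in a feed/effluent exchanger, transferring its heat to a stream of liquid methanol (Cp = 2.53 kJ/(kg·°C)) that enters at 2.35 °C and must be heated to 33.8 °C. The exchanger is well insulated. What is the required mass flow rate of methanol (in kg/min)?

Heat released by hot stream: Q = 144 × 1.71 × (96.9 − 43.4) = 13174 kJ/min
Energy balance on cold side (adiabatic exchanger): Q = ṁ_c·Cp_c·(T_c,out − T_c,in)
ṁ_c = 13174 / [2.53 × (33.8 − 2.35)] = 165.57 kg/min

ṁ_c = 166 kg/min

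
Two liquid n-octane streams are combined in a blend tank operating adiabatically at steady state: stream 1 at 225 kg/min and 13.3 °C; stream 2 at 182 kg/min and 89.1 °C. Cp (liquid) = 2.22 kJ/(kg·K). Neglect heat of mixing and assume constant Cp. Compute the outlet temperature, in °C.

Adiabatic, steady state ⇒ Σ ṁᵢCp,ᵢ(T_out − Tᵢ) = 0
T_out = Σ ṁᵢCp,ᵢTᵢ / Σ ṁᵢCp,ᵢ
      = 42643 / 903.54 = 47.196 °C

T_out = 47.2 °C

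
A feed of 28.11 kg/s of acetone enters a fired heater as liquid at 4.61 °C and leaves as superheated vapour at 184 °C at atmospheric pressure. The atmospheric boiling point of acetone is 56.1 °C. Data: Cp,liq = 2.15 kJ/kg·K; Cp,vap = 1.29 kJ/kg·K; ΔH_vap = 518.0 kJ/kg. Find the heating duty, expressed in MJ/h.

Q = 80300 MJ/h

liquid 4.61→56.1 °C: 110.7 kJ/kg
vaporisation at 56.1 °C: 518 kJ/kg
vapour 56.1→184 °C: 164.99 kJ/kg
Δh = 110.7 + 518 + 164.99 = 793.69 kJ/kg
Q = ṁ·Δh = 28.11 kg/s × 793.69 kJ/kg = 22311 kJ/s
|Q| = 22311 kW = 80319 MJ/h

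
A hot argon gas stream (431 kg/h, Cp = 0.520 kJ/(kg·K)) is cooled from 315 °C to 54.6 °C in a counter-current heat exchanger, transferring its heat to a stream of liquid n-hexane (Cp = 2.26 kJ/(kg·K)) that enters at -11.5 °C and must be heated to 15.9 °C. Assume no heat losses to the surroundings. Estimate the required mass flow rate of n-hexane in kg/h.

Heat released by hot stream: Q = 431 × 0.520 × (315 − 54.6) = 58361 kJ/h
Energy balance on cold side (adiabatic exchanger): Q = ṁ_c·Cp_c·(T_c,out − T_c,in)
ṁ_c = 58361 / [2.26 × (15.9 − -11.5)] = 942.46 kg/h

ṁ_c = 942 kg/h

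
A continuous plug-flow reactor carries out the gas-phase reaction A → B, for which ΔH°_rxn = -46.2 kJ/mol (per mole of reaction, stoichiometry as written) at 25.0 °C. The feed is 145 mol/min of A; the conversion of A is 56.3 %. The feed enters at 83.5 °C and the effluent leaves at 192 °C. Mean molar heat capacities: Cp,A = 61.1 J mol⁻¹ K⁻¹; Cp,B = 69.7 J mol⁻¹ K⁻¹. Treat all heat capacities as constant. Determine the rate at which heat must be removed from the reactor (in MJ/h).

Q_out = 162 MJ/h

Extent of reaction ξ = 0.563 × 145 = 81.635 mol/min
Reaction term: ξ·ΔH°_rxn = 81.635 × -46.2 = -3771.5 kJ/min
Sensible, feed 83.5→25 °C: -518.28 kJ/min
Outlet flows (mol/min): A 63.365, B 81.635
Sensible, products 25→192 °C: 1596.8 kJ/min
Q = ΔH = -2693 kJ/min = -44.884 kW
Heat removed = 161.58 MJ/h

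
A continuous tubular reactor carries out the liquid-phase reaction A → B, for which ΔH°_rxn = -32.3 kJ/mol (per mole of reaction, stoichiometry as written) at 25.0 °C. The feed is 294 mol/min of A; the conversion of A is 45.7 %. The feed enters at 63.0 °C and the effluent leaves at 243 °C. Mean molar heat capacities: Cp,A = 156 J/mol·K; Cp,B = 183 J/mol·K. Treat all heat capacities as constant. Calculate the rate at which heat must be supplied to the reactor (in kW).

Q_in = 78.4 kW

Extent of reaction ξ = 0.457 × 294 = 134.36 mol/min
Reaction term: ξ·ΔH°_rxn = 134.36 × -32.3 = -4339.8 kJ/min
Sensible, feed 63.0→25 °C: -1742.8 kJ/min
Outlet flows (mol/min): A 159.64, B 134.36
Sensible, products 25→243 °C: 10789 kJ/min
Q = ΔH = 4706.6 kJ/min = 78.443 kW
Heat supplied = 78.443 kW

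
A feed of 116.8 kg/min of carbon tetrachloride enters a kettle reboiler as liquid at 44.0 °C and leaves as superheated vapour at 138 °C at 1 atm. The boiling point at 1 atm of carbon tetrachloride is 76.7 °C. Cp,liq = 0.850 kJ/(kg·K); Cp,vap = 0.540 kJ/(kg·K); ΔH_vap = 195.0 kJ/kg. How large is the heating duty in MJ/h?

liquid 44.0→76.7 °C: 27.795 kJ/kg
vaporisation at 76.7 °C: 195 kJ/kg
vapour 76.7→138 °C: 33.102 kJ/kg
Δh = 27.795 + 195 + 33.102 = 255.9 kJ/kg
Q = ṁ·Δh = 116.8 kg/min × 255.9 kJ/kg = 29889 kJ/min
|Q| = 498.15 kW = 1793.3 MJ/h

Q = 1790 MJ/h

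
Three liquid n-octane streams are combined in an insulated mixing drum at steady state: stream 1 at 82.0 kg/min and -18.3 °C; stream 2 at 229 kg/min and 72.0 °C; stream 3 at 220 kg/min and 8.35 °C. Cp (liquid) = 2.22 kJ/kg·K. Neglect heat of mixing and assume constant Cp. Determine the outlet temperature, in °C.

T_out = 31.7 °C

Energy balance with Q = 0: Σ ṁᵢCp,ᵢ(T_out − Tᵢ) = 0
Σ ṁᵢCp,ᵢTᵢ = 82.0×2.22×-18.3 + 229×2.22×72.0 + 220×2.22×8.35 = 37350
Σ ṁᵢCp,ᵢ = 82.0×2.22 + 229×2.22 + 220×2.22 = 1178.8
T_out = 37350 / 1178.8 = 31.684 °C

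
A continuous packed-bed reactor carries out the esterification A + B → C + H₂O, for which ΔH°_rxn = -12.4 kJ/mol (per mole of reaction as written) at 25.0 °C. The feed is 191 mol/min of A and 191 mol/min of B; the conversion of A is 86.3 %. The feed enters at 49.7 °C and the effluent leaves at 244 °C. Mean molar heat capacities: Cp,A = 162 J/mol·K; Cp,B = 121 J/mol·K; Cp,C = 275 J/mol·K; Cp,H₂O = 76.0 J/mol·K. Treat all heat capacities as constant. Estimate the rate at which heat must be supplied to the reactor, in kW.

Q_in = 182 kW

Extent of reaction ξ = 0.863 × 191 = 164.83 mol/min
Reaction term: ξ·ΔH°_rxn = 164.83 × -12.4 = -2043.9 kJ/min
Sensible, feed 49.7→25 °C: -1335.1 kJ/min
Outlet flows (mol/min): A 26.167, B 26.167, C 164.83, H₂O 164.83
Sensible, products 25→244 °C: 14292 kJ/min
Q = ΔH = 10913 kJ/min = 181.89 kW
Heat supplied = 181.89 kW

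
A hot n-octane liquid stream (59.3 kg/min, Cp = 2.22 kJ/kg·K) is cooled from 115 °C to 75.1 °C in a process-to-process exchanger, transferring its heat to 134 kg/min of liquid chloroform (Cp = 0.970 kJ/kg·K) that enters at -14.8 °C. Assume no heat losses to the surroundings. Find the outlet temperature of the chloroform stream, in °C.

Heat released by hot stream: Q = 59.3 × 2.22 × (115 − 75.1) = 5252.7 kJ/min
Energy balance on cold side (adiabatic exchanger): Q = ṁ_c·Cp_c·(T_c,out − T_c,in)
T_c,out = -14.8 + 5252.7/(134 × 0.970) = 25.611 °C

T_c,out = 25.6 °C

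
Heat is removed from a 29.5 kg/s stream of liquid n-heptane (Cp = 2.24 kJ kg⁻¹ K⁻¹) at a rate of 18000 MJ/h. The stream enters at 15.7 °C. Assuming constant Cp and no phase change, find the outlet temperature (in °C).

T_out = -60.0 °C

Q = 18000 MJ/h = 5000 kJ/s
ΔT = Q/(ṁ·Cp) = 5000/(29.5×2.24) = 75.666 K
T_out = 15.7 − 75.666 = -59.966 °C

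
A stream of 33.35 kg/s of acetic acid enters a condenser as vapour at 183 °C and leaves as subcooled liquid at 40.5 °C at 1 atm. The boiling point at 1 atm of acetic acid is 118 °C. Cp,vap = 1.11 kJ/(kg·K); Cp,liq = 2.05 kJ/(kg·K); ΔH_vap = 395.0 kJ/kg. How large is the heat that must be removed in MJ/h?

Q_c = 75200 MJ/h

vapour 183→118 °C: -72.15 kJ/kg
condensation at 118 °C: -395 kJ/kg
liquid 118→40.5 °C: -158.88 kJ/kg
Δh = -72.15 + -395 + -158.88 = -626.02 kJ/kg
Q = ṁ·Δh = 33.35 kg/s × -626.02 kJ/kg = -20878 kJ/s
|Q| = 20878 kW = 75161 MJ/h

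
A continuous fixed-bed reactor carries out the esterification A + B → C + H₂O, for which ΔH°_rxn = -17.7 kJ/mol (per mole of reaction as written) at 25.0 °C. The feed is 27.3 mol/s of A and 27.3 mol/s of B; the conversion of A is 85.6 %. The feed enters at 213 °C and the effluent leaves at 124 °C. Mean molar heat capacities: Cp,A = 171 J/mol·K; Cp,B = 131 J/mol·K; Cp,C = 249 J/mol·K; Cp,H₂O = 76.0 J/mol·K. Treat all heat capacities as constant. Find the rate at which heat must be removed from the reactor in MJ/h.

Q_out = 3940 MJ/h

Extent of reaction ξ = 0.856 × 27.3 = 23.369 mol/s
Reaction term: ξ·ΔH°_rxn = 23.369 × -17.7 = -413.63 kJ/s
Sensible, feed 213→25 °C: -1550 kJ/s
Outlet flows (mol/s): A 3.9312, B 3.9312, C 23.369, H₂O 23.369
Sensible, products 25→124 °C: 869.43 kJ/s
Q = ΔH = -1094.2 kJ/s = -1094.2 kW
Heat removed = 3939.1 MJ/h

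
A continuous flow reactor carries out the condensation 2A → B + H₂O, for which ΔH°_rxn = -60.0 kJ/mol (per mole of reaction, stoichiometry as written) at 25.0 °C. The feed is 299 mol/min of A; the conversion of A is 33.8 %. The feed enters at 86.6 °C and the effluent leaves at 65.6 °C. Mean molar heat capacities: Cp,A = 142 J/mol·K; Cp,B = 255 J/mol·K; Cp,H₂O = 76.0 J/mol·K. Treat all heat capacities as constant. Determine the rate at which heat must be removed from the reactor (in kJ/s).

Extent of reaction ξ = 0.338 × 299 / 2 = 50.531 mol/min
Reaction term: ξ·ΔH°_rxn = 50.531 × -60.0 = -3031.9 kJ/min
Sensible, feed 86.6→25 °C: -2615.4 kJ/min
Outlet flows (mol/min): A 197.94, B 50.531, H₂O 50.531
Sensible, products 25→65.6 °C: 1820.2 kJ/min
Q = ΔH = -3827.1 kJ/min = -63.784 kW
Heat removed = 63.784 kJ/s

Q_out = 63.8 kJ/s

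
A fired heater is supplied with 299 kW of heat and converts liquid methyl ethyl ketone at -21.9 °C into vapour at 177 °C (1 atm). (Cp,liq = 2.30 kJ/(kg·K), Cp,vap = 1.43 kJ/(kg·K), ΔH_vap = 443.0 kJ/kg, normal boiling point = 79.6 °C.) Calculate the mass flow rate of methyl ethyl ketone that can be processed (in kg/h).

ṁ = 1320 kg/h

Δh = 2.30×(79.6−-21.9) + 443.0 + 1.43×(177−79.6) = 815.73 kJ/kg
Q = 299 kW = 299 kJ/s = 1.0764e+06 kJ/h
ṁ = Q/Δh = 1.0764e+06 / 815.73 = 1319.6 kg/h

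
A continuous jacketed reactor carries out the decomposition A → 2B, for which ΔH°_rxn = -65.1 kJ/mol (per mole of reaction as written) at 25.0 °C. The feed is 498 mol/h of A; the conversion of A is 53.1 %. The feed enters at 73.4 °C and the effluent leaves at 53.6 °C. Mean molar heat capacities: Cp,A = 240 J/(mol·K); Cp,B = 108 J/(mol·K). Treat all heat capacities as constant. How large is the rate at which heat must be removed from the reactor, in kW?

Extent of reaction ξ = 0.531 × 498 = 264.44 mol/h
Reaction term: ξ·ΔH°_rxn = 264.44 × -65.1 = -17215 kJ/h
Sensible, feed 73.4→25 °C: -5784.8 kJ/h
Outlet flows (mol/h): A 233.56, B 528.88
Sensible, products 25→53.6 °C: 3236.8 kJ/h
Q = ΔH = -19763 kJ/h = -5.4897 kW
Heat removed = 5.4897 kW

Q_out = 5.49 kW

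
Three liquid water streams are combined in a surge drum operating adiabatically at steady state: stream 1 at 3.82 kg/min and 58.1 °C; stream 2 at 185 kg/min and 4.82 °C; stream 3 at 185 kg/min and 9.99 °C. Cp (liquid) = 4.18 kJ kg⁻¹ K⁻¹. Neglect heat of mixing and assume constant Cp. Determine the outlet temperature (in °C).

No heat crosses the boundary, so H_out = H_in.
Σ ṁᵢCp,ᵢTᵢ = 3.82×4.18×58.1 + 185×4.18×4.82 + 185×4.18×9.99 = 12380
Σ ṁᵢCp,ᵢ = 3.82×4.18 + 185×4.18 + 185×4.18 = 1562.6
T_out = 12380 / 1562.6 = 7.923 °C

T_out = 7.92 °C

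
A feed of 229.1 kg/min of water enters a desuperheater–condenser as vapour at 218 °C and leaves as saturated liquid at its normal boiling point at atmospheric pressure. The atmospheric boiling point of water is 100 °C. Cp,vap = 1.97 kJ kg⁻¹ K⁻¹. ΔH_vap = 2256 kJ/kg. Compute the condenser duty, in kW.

vapour 218→100 °C: -232.46 kJ/kg
condensation at 100 °C: -2256 kJ/kg
Δh = -232.46 + -2256 = -2488.5 kJ/kg
Q = ṁ·Δh = 229.1 kg/min × -2488.5 kJ/kg = -570110 kJ/min
|Q| = 9501.8 kW

Q_c = 9500 kW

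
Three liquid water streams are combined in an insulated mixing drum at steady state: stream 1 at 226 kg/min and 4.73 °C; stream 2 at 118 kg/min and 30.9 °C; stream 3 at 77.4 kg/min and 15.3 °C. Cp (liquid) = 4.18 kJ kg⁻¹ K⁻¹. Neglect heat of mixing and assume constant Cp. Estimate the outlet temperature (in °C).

T_out = 14.0 °C

Adiabatic, steady state ⇒ Σ ṁᵢCp,ᵢ(T_out − Tᵢ) = 0
Σ ṁᵢCp,ᵢTᵢ = 226×4.18×4.73 + 118×4.18×30.9 + 77.4×4.18×15.3 = 24659
Σ ṁᵢCp,ᵢ = 226×4.18 + 118×4.18 + 77.4×4.18 = 1761.5
T_out = 24659 / 1761.5 = 14 °C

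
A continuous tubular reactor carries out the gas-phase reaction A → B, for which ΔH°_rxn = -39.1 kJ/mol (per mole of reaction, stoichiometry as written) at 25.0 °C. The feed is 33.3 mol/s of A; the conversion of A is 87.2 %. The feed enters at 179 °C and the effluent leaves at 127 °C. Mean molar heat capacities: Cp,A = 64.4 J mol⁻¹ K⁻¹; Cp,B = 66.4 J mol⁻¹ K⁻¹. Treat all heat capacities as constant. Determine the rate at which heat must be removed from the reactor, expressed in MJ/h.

Q_out = 4470 MJ/h

Extent of reaction ξ = 0.872 × 33.3 = 29.038 mol/s
Reaction term: ξ·ΔH°_rxn = 29.038 × -39.1 = -1135.4 kJ/s
Sensible, feed 179→25 °C: -330.26 kJ/s
Outlet flows (mol/s): A 4.2624, B 29.038
Sensible, products 25→127 °C: 224.66 kJ/s
Q = ΔH = -1241 kJ/s = -1241 kW
Heat removed = 4467.5 MJ/h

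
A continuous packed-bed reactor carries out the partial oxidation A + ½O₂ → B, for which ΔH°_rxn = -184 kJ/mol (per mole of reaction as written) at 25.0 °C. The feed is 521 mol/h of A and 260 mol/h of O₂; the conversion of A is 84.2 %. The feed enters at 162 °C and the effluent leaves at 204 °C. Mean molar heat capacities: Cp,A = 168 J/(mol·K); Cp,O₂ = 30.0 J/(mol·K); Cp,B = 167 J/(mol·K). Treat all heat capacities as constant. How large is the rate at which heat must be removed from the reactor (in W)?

Q_out = 21700 W

Extent of reaction ξ = 0.842 × 521 = 438.68 mol/h
Reaction term: ξ·ΔH°_rxn = 438.68 × -184 = -80717 kJ/h
Sensible, feed 162→25 °C: -13060 kJ/h
Outlet flows (mol/h): A 82.318, O₂ 40.659, B 438.68
Sensible, products 25→204 °C: 15807 kJ/h
Q = ΔH = -77970 kJ/h = -21.658 kW
Heat removed = 21658 W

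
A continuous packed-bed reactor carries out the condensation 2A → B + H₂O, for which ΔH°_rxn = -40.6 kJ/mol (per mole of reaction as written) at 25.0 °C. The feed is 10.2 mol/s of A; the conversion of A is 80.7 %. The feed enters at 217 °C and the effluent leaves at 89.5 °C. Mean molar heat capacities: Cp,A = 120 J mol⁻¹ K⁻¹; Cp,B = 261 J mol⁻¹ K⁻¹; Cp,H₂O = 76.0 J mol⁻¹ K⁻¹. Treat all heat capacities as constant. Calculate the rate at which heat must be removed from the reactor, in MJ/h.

Q_out = 1070 MJ/h

Extent of reaction ξ = 0.807 × 10.2 / 2 = 4.1157 mol/s
Reaction term: ξ·ΔH°_rxn = 4.1157 × -40.6 = -167.1 kJ/s
Sensible, feed 217→25 °C: -235.01 kJ/s
Outlet flows (mol/s): A 1.9686, B 4.1157, H₂O 4.1157
Sensible, products 25→89.5 °C: 104.7 kJ/s
Q = ΔH = -297.41 kJ/s = -297.41 kW
Heat removed = 1070.7 MJ/h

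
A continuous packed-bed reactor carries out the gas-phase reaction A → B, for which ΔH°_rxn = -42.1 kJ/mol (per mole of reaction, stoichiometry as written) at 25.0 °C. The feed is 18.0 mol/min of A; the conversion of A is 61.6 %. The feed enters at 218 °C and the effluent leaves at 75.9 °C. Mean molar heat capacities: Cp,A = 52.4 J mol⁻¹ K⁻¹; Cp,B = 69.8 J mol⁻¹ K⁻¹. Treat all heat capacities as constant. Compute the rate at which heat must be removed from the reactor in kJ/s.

Extent of reaction ξ = 0.616 × 18.0 = 11.088 mol/min
Reaction term: ξ·ΔH°_rxn = 11.088 × -42.1 = -466.8 kJ/min
Sensible, feed 218→25 °C: -182.04 kJ/min
Outlet flows (mol/min): A 6.912, B 11.088
Sensible, products 25→75.9 °C: 57.829 kJ/min
Q = ΔH = -591.01 kJ/min = -9.8502 kW
Heat removed = 9.8502 kJ/s

Q_out = 9.85 kJ/s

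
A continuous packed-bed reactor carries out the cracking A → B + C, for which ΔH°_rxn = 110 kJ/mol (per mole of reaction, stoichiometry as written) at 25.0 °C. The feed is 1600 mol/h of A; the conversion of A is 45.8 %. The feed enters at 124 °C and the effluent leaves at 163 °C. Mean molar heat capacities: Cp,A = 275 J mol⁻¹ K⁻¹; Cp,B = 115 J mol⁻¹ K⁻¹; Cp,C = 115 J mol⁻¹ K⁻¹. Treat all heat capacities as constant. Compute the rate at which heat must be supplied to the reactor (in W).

Extent of reaction ξ = 0.458 × 1600 = 732.8 mol/h
Reaction term: ξ·ΔH°_rxn = 732.8 × 110 = 80608 kJ/h
Sensible, feed 124→25 °C: -43560 kJ/h
Outlet flows (mol/h): A 867.2, B 732.8, C 732.8
Sensible, products 25→163 °C: 56169 kJ/h
Q = ΔH = 93217 kJ/h = 25.894 kW
Heat supplied = 25894 W

Q_in = 25900 W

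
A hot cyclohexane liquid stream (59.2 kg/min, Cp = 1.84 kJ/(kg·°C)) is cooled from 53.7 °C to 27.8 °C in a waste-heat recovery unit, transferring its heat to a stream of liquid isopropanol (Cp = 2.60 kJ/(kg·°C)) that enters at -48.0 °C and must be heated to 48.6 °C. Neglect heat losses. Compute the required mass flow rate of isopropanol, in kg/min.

ṁ_c = 11.2 kg/min

Heat released by hot stream: Q = 59.2 × 1.84 × (53.7 − 27.8) = 2821.2 kJ/min
Energy balance on cold side (adiabatic exchanger): Q = ṁ_c·Cp_c·(T_c,out − T_c,in)
ṁ_c = 2821.2 / [2.60 × (48.6 − -48.0)] = 11.233 kg/min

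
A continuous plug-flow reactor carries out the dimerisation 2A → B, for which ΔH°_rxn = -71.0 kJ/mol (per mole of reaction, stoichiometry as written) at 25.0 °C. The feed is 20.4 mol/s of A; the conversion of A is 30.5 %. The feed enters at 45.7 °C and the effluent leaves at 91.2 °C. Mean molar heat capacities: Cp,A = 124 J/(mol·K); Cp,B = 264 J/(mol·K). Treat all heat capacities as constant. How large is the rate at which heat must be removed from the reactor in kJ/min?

Q_out = 6150 kJ/min

Extent of reaction ξ = 0.305 × 20.4 / 2 = 3.111 mol/s
Reaction term: ξ·ΔH°_rxn = 3.111 × -71.0 = -220.88 kJ/s
Sensible, feed 45.7→25 °C: -52.363 kJ/s
Outlet flows (mol/s): A 14.178, B 3.111
Sensible, products 25→91.2 °C: 170.75 kJ/s
Q = ΔH = -102.49 kJ/s = -102.49 kW
Heat removed = 6149.3 kJ/min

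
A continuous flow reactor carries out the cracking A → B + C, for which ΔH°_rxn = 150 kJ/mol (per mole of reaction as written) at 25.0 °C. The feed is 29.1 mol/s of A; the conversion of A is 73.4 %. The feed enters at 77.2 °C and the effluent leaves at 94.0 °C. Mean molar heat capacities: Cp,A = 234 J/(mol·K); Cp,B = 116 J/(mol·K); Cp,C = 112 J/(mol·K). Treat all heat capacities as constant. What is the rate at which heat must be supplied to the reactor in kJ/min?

Q_in = 199000 kJ/min

Extent of reaction ξ = 0.734 × 29.1 = 21.359 mol/s
Reaction term: ξ·ΔH°_rxn = 21.359 × 150 = 3203.9 kJ/s
Sensible, feed 77.2→25 °C: -355.45 kJ/s
Outlet flows (mol/s): A 7.7406, B 21.359, C 21.359
Sensible, products 25→94.0 °C: 461.01 kJ/s
Q = ΔH = 3309.5 kJ/s = 3309.5 kW
Heat supplied = 198570 kJ/min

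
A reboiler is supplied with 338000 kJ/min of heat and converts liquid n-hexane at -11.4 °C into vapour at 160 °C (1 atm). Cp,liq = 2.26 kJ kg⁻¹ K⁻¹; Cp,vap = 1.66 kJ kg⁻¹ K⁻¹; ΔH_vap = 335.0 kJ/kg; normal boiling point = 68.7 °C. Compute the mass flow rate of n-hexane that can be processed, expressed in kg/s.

Δh = 2.26×(68.7−-11.4) + 335.0 + 1.66×(160−68.7) = 667.58 kJ/kg
Q = 338000 kJ/min = 5633.3 kJ/s = 5633.3 kJ/s
ṁ = Q/Δh = 5633.3 / 667.58 = 8.4384 kg/s

ṁ = 8.44 kg/s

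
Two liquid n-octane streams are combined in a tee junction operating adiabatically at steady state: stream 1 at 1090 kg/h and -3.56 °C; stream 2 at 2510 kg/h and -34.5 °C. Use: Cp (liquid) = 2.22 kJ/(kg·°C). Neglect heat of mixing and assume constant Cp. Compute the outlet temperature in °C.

T_out = -25.1 °C

Energy balance with Q = 0: Σ ṁᵢCp,ᵢ(T_out − Tᵢ) = 0
Σ ṁᵢCp,ᵢTᵢ = 1090×2.22×-3.56 + 2510×2.22×-34.5 = -200860
Σ ṁᵢCp,ᵢ = 1090×2.22 + 2510×2.22 = 7992
T_out = -200860 / 7992 = -25.132 °C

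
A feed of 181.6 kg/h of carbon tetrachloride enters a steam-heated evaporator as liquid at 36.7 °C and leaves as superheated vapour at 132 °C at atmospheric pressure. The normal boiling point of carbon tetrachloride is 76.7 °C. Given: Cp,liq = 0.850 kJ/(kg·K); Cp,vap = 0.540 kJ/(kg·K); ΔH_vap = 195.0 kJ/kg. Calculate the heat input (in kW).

Q = 13.1 kW

liquid 36.7→76.7 °C: 34 kJ/kg
vaporisation at 76.7 °C: 195 kJ/kg
vapour 76.7→132 °C: 29.862 kJ/kg
Δh = 34 + 195 + 29.862 = 258.86 kJ/kg
Q = ṁ·Δh = 181.6 kg/h × 258.86 kJ/kg = 47009 kJ/h
|Q| = 13.058 kW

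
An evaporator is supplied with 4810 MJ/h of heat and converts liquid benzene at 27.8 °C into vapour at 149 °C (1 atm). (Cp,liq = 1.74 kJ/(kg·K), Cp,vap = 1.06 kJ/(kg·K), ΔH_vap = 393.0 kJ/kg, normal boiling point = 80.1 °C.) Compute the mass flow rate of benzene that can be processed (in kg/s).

Δh = 1.74×(80.1−27.8) + 393.0 + 1.06×(149−80.1) = 557.04 kJ/kg
Q = 4810 MJ/h = 1336.1 kJ/s = 1336.1 kJ/s
ṁ = Q/Δh = 1336.1 / 557.04 = 2.3986 kg/s

ṁ = 2.40 kg/s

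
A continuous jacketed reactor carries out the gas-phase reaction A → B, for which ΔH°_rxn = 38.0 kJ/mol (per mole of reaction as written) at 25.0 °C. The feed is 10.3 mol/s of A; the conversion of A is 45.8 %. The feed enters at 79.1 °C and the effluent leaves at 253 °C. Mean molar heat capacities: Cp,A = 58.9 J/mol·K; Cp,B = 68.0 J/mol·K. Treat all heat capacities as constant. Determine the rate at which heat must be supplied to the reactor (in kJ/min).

Q_in = 17700 kJ/min

Extent of reaction ξ = 0.458 × 10.3 = 4.7174 mol/s
Reaction term: ξ·ΔH°_rxn = 4.7174 × 38.0 = 179.26 kJ/s
Sensible, feed 79.1→25 °C: -32.821 kJ/s
Outlet flows (mol/s): A 5.5826, B 4.7174
Sensible, products 25→253 °C: 148.11 kJ/s
Q = ΔH = 294.55 kJ/s = 294.55 kW
Heat supplied = 17673 kJ/min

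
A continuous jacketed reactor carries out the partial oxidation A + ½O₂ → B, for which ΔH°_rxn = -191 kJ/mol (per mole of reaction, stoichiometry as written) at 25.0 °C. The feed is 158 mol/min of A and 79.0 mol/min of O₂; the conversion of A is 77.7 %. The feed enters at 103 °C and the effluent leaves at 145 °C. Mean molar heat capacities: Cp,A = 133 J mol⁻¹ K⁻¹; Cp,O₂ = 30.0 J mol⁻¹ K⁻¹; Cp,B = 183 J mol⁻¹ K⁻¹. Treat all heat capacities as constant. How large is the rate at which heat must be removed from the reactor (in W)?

Q_out = 366000 W

Extent of reaction ξ = 0.777 × 158 = 122.77 mol/min
Reaction term: ξ·ΔH°_rxn = 122.77 × -191 = -23448 kJ/min
Sensible, feed 103→25 °C: -1824 kJ/min
Outlet flows (mol/min): A 35.234, O₂ 17.617, B 122.77
Sensible, products 25→145 °C: 3321.7 kJ/min
Q = ΔH = -21951 kJ/min = -365.84 kW
Heat removed = 365840 W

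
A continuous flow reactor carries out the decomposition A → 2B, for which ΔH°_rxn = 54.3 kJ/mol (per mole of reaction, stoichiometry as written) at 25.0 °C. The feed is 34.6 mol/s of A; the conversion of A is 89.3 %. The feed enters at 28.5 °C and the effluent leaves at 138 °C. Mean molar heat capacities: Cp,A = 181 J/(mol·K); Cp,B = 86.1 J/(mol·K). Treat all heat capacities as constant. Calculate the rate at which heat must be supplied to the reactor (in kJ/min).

Extent of reaction ξ = 0.893 × 34.6 = 30.898 mol/s
Reaction term: ξ·ΔH°_rxn = 30.898 × 54.3 = 1677.8 kJ/s
Sensible, feed 28.5→25 °C: -21.919 kJ/s
Outlet flows (mol/s): A 3.7022, B 61.796
Sensible, products 25→138 °C: 676.95 kJ/s
Q = ΔH = 2332.8 kJ/s = 2332.8 kW
Heat supplied = 139970 kJ/min

Q_in = 140000 kJ/min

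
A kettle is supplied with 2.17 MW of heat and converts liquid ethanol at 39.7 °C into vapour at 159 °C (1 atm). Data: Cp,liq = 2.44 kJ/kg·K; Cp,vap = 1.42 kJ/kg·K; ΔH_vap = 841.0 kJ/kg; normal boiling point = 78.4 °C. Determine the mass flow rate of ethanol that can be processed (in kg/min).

ṁ = 124 kg/min

Δh = 2.44×(78.4−39.7) + 841.0 + 1.42×(159−78.4) = 1049.9 kJ/kg
Q = 2.17 MW = 2170 kJ/s = 130200 kJ/min
ṁ = Q/Δh = 130200 / 1049.9 = 124.01 kg/min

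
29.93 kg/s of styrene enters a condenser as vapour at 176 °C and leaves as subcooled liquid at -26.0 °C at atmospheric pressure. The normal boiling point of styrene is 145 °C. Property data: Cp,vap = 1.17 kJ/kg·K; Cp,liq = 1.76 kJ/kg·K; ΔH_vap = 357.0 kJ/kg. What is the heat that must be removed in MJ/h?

Q_c = 74800 MJ/h

vapour 176→145 °C: -36.27 kJ/kg
condensation at 145 °C: -357 kJ/kg
liquid 145→-26.0 °C: -300.96 kJ/kg
Δh = -36.27 + -357 + -300.96 = -694.23 kJ/kg
Q = ṁ·Δh = 29.93 kg/s × -694.23 kJ/kg = -20778 kJ/s
|Q| = 20778 kW = 74802 MJ/h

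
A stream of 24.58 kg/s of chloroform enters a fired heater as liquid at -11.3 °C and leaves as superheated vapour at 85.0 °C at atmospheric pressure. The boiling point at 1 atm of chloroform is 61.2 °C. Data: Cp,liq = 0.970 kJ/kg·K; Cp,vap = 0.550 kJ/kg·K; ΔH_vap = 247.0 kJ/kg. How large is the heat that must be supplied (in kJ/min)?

Q = 487000 kJ/min

liquid -11.3→61.2 °C: 70.325 kJ/kg
vaporisation at 61.2 °C: 247 kJ/kg
vapour 61.2→85.0 °C: 13.09 kJ/kg
Δh = 70.325 + 247 + 13.09 = 330.42 kJ/kg
Q = ṁ·Δh = 24.58 kg/s × 330.42 kJ/kg = 8121.6 kJ/s
|Q| = 8121.6 kW = 487300 kJ/min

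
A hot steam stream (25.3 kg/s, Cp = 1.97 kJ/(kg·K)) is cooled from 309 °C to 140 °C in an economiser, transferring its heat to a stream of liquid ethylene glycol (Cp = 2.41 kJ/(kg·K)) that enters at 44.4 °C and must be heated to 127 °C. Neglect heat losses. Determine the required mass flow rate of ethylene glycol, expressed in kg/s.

ṁ_c = 42.3 kg/s

Heat released by hot stream: Q = 25.3 × 1.97 × (309 − 140) = 8423.1 kJ/s
Energy balance on cold side (adiabatic exchanger): Q = ṁ_c·Cp_c·(T_c,out − T_c,in)
ṁ_c = 8423.1 / [2.41 × (127 − 44.4)] = 42.313 kg/s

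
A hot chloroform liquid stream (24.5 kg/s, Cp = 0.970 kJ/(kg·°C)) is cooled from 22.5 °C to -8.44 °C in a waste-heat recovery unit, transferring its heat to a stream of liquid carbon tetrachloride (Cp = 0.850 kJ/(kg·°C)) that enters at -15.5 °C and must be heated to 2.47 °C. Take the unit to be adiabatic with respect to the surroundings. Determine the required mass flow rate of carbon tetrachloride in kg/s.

ṁ_c = 48.1 kg/s

Heat released by hot stream: Q = 24.5 × 0.970 × (22.5 − -8.44) = 735.29 kJ/s
Energy balance on cold side (adiabatic exchanger): Q = ṁ_c·Cp_c·(T_c,out − T_c,in)
ṁ_c = 735.29 / [0.850 × (2.47 − -15.5)] = 48.138 kg/s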